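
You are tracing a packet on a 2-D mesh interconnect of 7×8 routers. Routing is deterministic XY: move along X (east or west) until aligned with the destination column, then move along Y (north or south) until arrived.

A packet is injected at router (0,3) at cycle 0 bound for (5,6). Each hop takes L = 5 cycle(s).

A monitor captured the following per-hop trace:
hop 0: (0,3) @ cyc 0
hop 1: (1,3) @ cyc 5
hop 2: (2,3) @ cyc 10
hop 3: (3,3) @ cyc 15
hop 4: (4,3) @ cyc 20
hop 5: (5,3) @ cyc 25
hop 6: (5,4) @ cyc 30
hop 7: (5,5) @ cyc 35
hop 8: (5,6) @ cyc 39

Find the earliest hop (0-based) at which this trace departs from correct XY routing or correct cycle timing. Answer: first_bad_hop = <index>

first_bad_hop = 8

check 1→ d=(1,0) cyc+5: ok
check 2→ d=(1,0) cyc+5: ok
check 3→ d=(1,0) cyc+5: ok
check 4→ d=(1,0) cyc+5: ok
check 5→ d=(1,0) cyc+5: ok
check 6→ d=(0,1) cyc+5: ok
check 7→ d=(0,1) cyc+5: ok
check 8→ d=(0,1) cyc+4: BAD: Δcyc=4≠L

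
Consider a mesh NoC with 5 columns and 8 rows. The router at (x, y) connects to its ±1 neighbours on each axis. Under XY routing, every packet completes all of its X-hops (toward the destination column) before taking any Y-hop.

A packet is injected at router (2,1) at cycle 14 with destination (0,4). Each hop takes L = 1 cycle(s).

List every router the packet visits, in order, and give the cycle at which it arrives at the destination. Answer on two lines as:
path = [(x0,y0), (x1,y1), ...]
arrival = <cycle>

path = [(2,1), (1,1), (0,1), (0,2), (0,3), (0,4)]
arrival = 19

hop 0: (2,1) @ cyc 14
hop 1: (1,1) @ cyc 15  [W]
hop 2: (0,1) @ cyc 16  [W]
hop 3: (0,2) @ cyc 17  [N]
hop 4: (0,3) @ cyc 18  [N]
hop 5: (0,4) @ cyc 19  [N]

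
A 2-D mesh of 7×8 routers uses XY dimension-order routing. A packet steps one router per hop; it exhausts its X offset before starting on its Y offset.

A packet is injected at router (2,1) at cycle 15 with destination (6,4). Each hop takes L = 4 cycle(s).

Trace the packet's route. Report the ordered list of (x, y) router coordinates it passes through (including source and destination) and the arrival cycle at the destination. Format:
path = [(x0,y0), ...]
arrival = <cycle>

hop 0: (2,1) @ cyc 15
hop 1: (3,1) @ cyc 19  [E]
hop 2: (4,1) @ cyc 23  [E]
hop 3: (5,1) @ cyc 27  [E]
hop 4: (6,1) @ cyc 31  [E]
hop 5: (6,2) @ cyc 35  [N]
hop 6: (6,3) @ cyc 39  [N]
hop 7: (6,4) @ cyc 43  [N]

path = [(2,1), (3,1), (4,1), (5,1), (6,1), (6,2), (6,3), (6,4)]
arrival = 43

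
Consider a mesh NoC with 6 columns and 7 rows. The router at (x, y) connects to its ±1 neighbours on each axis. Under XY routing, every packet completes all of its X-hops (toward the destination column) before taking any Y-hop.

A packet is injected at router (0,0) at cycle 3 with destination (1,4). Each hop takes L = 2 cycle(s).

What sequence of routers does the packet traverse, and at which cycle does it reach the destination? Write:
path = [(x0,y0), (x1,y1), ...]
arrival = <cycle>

path = [(0,0), (1,0), (1,1), (1,2), (1,3), (1,4)]
arrival = 13

[0] x=0 y=0 t=3
[1] x=1 y=0 t=5 →E
[2] x=1 y=1 t=7 →N
[3] x=1 y=2 t=9 →N
[4] x=1 y=3 t=11 →N
[5] x=1 y=4 t=13 →N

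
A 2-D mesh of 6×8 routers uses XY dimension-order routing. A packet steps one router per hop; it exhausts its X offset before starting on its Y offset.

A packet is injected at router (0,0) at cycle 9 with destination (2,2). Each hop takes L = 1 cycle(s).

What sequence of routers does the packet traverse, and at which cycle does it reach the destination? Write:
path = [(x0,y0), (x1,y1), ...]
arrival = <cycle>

path = [(0,0), (1,0), (2,0), (2,1), (2,2)]
arrival = 13

hop 0: (0,0) @ cyc 9
hop 1: (1,0) @ cyc 10  [E]
hop 2: (2,0) @ cyc 11  [E]
hop 3: (2,1) @ cyc 12  [N]
hop 4: (2,2) @ cyc 13  [N]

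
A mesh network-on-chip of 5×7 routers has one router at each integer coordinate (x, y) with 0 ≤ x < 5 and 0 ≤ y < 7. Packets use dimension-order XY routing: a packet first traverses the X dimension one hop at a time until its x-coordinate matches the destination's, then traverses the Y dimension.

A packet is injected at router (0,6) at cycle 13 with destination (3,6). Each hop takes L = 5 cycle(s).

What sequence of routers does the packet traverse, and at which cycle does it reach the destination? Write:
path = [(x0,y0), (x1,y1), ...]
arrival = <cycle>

path = [(0,6), (1,6), (2,6), (3,6)]
arrival = 28

  0. router=(0,6) cycle=13 (inject)
  1. router=(1,6) cycle=18 dir=E
  2. router=(2,6) cycle=23 dir=E
  3. router=(3,6) cycle=28 dir=E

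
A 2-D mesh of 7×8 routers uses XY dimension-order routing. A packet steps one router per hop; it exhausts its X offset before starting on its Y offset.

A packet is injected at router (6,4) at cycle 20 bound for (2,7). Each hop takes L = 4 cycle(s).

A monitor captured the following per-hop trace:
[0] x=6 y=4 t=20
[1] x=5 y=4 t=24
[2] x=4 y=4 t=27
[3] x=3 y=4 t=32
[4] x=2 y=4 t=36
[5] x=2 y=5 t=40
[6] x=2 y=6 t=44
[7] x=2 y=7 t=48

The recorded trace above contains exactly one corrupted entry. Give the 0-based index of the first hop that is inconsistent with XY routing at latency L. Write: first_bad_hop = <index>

first_bad_hop = 2

  1: Δx=-1 Δy=+0 Δt=4 [ok]
  2: Δx=-1 Δy=+0 Δt=3 [BAD: Δcyc=3≠L]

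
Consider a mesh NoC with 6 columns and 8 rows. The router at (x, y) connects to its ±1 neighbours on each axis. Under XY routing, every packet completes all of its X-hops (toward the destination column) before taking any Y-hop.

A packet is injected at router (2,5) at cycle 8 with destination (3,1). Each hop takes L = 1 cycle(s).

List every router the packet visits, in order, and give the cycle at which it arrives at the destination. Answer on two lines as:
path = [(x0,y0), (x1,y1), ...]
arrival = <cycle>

t=8: at (2,5)
t=9: at (3,5) after E
t=10: at (3,4) after S
t=11: at (3,3) after S
t=12: at (3,2) after S
t=13: at (3,1) after S

path = [(2,5), (3,5), (3,4), (3,3), (3,2), (3,1)]
arrival = 13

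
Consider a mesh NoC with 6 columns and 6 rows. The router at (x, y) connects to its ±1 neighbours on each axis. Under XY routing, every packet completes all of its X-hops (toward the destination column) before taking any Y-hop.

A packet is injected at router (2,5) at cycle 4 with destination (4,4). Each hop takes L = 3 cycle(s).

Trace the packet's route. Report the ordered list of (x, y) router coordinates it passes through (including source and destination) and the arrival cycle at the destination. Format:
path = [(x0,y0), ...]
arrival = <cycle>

path = [(2,5), (3,5), (4,5), (4,4)]
arrival = 13

#0 — 2,5 | c4
#1 — 3,5 | c7 | E
#2 — 4,5 | c10 | E
#3 — 4,4 | c13 | S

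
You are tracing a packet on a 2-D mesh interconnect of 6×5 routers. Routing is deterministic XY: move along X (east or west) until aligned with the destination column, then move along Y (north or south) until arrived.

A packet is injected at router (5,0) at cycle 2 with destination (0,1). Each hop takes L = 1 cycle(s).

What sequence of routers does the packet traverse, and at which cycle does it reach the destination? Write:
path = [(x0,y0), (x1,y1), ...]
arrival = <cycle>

  0. router=(5,0) cycle=2 (inject)
  1. router=(4,0) cycle=3 dir=W
  2. router=(3,0) cycle=4 dir=W
  3. router=(2,0) cycle=5 dir=W
  4. router=(1,0) cycle=6 dir=W
  5. router=(0,0) cycle=7 dir=W
  6. router=(0,1) cycle=8 dir=N

path = [(5,0), (4,0), (3,0), (2,0), (1,0), (0,0), (0,1)]
arrival = 8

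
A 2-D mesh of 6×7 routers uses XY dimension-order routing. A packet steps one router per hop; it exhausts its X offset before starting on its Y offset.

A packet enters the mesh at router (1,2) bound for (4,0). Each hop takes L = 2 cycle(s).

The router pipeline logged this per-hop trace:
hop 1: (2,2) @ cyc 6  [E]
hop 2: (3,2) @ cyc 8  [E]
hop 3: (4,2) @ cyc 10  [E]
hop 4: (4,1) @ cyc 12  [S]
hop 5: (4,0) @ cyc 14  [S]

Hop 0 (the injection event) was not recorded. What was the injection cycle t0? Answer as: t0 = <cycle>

The first recorded entry is hop 1 at cycle 6.
Therefore t0 = 6 − L = 4.

t0 = 4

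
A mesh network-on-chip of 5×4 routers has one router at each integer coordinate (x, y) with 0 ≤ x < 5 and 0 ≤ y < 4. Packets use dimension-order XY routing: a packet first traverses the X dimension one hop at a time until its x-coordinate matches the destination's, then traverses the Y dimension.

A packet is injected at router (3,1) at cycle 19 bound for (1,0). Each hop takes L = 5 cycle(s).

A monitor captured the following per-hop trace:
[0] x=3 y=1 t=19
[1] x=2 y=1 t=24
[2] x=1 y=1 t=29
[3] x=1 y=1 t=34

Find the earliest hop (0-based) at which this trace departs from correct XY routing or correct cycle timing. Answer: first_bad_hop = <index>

hop 1: step (-1,+0), +5 cyc — ok
hop 2: step (-1,+0), +5 cyc — ok
hop 3: step (+0,+0), +5 cyc — BAD: non-unit step

first_bad_hop = 3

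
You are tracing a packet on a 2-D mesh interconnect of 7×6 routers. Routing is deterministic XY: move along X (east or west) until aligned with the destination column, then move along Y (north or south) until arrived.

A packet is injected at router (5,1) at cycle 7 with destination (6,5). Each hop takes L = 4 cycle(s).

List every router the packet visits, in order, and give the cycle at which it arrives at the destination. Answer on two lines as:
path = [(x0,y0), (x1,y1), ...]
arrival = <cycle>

path = [(5,1), (6,1), (6,2), (6,3), (6,4), (6,5)]
arrival = 27

[0] x=5 y=1 t=7
[1] x=6 y=1 t=11 →E
[2] x=6 y=2 t=15 →N
[3] x=6 y=3 t=19 →N
[4] x=6 y=4 t=23 →N
[5] x=6 y=5 t=27 →N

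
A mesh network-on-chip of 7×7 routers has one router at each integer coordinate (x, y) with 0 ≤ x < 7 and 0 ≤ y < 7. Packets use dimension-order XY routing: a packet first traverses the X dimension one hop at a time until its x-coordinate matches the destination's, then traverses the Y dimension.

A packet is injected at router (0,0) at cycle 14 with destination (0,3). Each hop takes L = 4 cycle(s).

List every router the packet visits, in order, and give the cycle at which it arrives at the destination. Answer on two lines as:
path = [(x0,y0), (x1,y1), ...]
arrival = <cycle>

path = [(0,0), (0,1), (0,2), (0,3)]
arrival = 26

[0] x=0 y=0 t=14
[1] x=0 y=1 t=18 →N
[2] x=0 y=2 t=22 →N
[3] x=0 y=3 t=26 →N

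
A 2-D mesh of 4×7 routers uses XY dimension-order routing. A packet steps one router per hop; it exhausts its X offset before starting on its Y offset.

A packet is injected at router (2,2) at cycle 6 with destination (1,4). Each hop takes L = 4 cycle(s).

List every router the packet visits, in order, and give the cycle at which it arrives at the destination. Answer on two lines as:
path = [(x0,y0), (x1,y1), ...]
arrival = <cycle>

t=6: at (2,2)
t=10: at (1,2) after W
t=14: at (1,3) after N
t=18: at (1,4) after N

path = [(2,2), (1,2), (1,3), (1,4)]
arrival = 18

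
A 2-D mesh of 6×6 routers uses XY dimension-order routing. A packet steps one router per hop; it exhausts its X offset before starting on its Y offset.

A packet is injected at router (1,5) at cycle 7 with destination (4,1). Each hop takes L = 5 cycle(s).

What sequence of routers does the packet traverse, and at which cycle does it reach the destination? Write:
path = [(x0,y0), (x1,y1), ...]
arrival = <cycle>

path = [(1,5), (2,5), (3,5), (4,5), (4,4), (4,3), (4,2), (4,1)]
arrival = 42

#0 — 1,5 | c7
#1 — 2,5 | c12 | E
#2 — 3,5 | c17 | E
#3 — 4,5 | c22 | E
#4 — 4,4 | c27 | S
#5 — 4,3 | c32 | S
#6 — 4,2 | c37 | S
#7 — 4,1 | c42 | S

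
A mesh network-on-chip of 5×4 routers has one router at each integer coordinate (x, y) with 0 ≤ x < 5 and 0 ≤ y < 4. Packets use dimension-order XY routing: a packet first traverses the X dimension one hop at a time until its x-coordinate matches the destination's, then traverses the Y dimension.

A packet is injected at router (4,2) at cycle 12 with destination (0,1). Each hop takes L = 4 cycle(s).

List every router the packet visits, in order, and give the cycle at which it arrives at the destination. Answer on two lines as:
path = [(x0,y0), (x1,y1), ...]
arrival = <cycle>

src (4,2)  cyc=12
W→(3,2)  cyc=16
W→(2,2)  cyc=20
W→(1,2)  cyc=24
W→(0,2)  cyc=28
S→(0,1)  cyc=32

path = [(4,2), (3,2), (2,2), (1,2), (0,2), (0,1)]
arrival = 32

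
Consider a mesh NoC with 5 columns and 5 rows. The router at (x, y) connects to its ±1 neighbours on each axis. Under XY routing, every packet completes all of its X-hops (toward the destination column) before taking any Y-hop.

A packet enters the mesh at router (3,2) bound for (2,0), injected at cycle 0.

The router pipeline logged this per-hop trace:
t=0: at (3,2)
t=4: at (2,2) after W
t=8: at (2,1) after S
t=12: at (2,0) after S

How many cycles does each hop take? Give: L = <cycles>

L = 4

Between hops 0 and 1 the cycle counter advances 4 − 0 = 4.
Per-hop latency L = Δcyc = 4.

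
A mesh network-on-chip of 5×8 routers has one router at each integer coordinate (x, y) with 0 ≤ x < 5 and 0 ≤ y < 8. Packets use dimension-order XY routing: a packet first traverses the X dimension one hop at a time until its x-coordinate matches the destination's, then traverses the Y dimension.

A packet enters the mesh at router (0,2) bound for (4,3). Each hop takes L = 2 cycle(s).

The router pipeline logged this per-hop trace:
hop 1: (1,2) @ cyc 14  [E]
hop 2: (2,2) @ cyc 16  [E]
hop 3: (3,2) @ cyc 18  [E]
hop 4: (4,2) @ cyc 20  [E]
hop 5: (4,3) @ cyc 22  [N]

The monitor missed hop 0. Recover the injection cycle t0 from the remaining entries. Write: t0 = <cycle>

Hop 1 reached at cycle 14; hop k is at t0 + k·L.
So t0 = 14 − 1·2 = 12.

t0 = 12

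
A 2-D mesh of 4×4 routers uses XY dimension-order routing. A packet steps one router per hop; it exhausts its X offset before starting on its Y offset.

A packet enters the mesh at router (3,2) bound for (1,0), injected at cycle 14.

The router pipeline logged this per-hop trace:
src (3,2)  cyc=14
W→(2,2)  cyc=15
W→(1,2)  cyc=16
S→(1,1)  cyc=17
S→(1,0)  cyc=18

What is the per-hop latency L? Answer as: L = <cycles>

L = 1

cyc[1] − cyc[0] = 15 − 14 = 1.
One hop costs L cycles, so L = 1.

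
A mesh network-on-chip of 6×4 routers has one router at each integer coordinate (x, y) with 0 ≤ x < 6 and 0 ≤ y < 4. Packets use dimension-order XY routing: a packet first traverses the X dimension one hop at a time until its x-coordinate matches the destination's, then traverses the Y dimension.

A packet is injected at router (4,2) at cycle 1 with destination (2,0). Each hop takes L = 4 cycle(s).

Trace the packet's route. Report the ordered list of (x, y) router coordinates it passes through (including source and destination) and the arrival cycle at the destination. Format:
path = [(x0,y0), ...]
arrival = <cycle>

[0] x=4 y=2 t=1
[1] x=3 y=2 t=5 →W
[2] x=2 y=2 t=9 →W
[3] x=2 y=1 t=13 →S
[4] x=2 y=0 t=17 →S

path = [(4,2), (3,2), (2,2), (2,1), (2,0)]
arrival = 17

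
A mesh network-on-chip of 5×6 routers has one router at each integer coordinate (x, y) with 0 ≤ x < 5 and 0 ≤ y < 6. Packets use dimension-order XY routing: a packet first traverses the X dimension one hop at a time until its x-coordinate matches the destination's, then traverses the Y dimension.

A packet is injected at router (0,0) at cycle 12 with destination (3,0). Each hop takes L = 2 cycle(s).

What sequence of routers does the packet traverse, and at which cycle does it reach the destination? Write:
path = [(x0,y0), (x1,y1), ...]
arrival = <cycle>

#0 — 0,0 | c12
#1 — 1,0 | c14 | E
#2 — 2,0 | c16 | E
#3 — 3,0 | c18 | E

path = [(0,0), (1,0), (2,0), (3,0)]
arrival = 18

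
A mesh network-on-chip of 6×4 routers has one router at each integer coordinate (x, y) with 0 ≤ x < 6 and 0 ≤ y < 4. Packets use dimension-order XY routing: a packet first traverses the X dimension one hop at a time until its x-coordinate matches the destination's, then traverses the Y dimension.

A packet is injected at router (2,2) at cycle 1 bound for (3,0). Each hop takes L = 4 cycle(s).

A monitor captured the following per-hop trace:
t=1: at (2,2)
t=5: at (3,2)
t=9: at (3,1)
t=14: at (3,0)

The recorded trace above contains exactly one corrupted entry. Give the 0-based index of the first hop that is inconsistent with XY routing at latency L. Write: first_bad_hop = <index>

check 1→ d=(1,0) cyc+4: ok
check 2→ d=(0,-1) cyc+4: ok
check 3→ d=(0,-1) cyc+5: BAD: Δcyc=5≠L

first_bad_hop = 3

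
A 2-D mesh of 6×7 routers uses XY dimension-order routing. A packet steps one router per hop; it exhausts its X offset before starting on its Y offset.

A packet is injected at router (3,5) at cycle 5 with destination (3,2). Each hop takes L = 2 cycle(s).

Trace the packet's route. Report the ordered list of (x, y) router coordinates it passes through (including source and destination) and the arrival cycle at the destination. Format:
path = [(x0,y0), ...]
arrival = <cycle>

hop 0: (3,5) @ cyc 5
hop 1: (3,4) @ cyc 7  [S]
hop 2: (3,3) @ cyc 9  [S]
hop 3: (3,2) @ cyc 11  [S]

path = [(3,5), (3,4), (3,3), (3,2)]
arrival = 11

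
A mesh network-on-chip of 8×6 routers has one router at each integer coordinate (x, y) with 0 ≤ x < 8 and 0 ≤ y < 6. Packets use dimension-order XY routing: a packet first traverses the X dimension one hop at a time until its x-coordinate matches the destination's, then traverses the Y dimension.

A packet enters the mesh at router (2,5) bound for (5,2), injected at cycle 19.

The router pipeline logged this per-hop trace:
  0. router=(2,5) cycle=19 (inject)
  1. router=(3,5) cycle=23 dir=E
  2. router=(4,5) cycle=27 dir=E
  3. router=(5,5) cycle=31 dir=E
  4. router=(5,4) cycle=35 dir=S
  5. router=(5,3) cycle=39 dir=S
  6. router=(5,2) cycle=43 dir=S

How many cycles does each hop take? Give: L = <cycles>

cyc[1] − cyc[0] = 23 − 19 = 4.
Per-hop latency L = Δcyc = 4.

L = 4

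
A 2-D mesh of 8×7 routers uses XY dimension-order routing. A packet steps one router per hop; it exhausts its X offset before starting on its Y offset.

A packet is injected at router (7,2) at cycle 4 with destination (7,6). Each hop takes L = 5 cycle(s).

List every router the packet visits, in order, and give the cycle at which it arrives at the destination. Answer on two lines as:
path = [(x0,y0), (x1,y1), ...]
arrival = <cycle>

path = [(7,2), (7,3), (7,4), (7,5), (7,6)]
arrival = 24

  0. router=(7,2) cycle=4 (inject)
  1. router=(7,3) cycle=9 dir=N
  2. router=(7,4) cycle=14 dir=N
  3. router=(7,5) cycle=19 dir=N
  4. router=(7,6) cycle=24 dir=N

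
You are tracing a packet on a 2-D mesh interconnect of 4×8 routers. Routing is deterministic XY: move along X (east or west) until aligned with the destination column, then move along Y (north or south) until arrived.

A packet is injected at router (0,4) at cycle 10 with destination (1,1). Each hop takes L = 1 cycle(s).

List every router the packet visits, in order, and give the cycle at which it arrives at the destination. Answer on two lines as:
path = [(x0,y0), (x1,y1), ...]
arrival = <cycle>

path = [(0,4), (1,4), (1,3), (1,2), (1,1)]
arrival = 14

#0 — 0,4 | c10
#1 — 1,4 | c11 | E
#2 — 1,3 | c12 | S
#3 — 1,2 | c13 | S
#4 — 1,1 | c14 | S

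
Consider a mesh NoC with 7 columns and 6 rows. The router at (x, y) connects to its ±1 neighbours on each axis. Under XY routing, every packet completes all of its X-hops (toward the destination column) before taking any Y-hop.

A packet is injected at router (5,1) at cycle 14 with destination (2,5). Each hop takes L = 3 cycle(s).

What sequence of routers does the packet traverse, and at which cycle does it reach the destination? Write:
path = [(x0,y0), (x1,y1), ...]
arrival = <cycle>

path = [(5,1), (4,1), (3,1), (2,1), (2,2), (2,3), (2,4), (2,5)]
arrival = 35

hop 0: (5,1) @ cyc 14
hop 1: (4,1) @ cyc 17  [W]
hop 2: (3,1) @ cyc 20  [W]
hop 3: (2,1) @ cyc 23  [W]
hop 4: (2,2) @ cyc 26  [N]
hop 5: (2,3) @ cyc 29  [N]
hop 6: (2,4) @ cyc 32  [N]
hop 7: (2,5) @ cyc 35  [N]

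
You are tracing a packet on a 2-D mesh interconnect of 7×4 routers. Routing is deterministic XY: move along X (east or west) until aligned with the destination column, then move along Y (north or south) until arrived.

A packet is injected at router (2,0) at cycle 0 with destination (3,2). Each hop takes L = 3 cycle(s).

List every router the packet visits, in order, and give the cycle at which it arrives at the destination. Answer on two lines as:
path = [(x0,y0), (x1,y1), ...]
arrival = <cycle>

  0. router=(2,0) cycle=0 (inject)
  1. router=(3,0) cycle=3 dir=E
  2. router=(3,1) cycle=6 dir=N
  3. router=(3,2) cycle=9 dir=N

path = [(2,0), (3,0), (3,1), (3,2)]
arrival = 9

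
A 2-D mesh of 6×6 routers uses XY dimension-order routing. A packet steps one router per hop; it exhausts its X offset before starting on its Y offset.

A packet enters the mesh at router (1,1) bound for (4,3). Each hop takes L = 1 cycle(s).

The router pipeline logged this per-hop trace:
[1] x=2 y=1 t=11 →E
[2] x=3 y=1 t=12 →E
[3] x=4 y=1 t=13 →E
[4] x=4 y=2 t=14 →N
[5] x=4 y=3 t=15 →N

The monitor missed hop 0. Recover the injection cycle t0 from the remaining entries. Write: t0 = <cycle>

cyc[1] = 11 and cyc[k] = t0 + k·L for every k.
Subtract one hop: t0 = 11 − 1 = 10.

t0 = 10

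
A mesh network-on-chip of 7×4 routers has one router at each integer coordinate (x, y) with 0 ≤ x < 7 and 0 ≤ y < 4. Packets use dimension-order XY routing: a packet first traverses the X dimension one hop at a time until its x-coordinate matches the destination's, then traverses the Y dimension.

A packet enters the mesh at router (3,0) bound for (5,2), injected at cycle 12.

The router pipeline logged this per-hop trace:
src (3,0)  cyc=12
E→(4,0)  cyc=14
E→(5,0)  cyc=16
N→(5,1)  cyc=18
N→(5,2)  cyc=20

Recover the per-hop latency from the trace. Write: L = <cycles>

L = 2

From hop 0 (12) to hop 1 (14): +2 cycles.
One hop costs L cycles, so L = 2.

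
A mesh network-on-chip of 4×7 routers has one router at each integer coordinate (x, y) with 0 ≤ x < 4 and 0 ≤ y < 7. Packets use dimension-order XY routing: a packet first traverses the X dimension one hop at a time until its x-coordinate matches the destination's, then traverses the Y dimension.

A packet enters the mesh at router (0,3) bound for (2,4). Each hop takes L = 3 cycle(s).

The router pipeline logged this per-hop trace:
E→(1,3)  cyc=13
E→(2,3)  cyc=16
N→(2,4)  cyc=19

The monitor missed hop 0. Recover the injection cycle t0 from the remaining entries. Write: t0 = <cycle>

At hop 1 the cycle is 13; in general cyc_k = t0 + kL.
Subtract one hop: t0 = 13 − 3 = 10.

t0 = 10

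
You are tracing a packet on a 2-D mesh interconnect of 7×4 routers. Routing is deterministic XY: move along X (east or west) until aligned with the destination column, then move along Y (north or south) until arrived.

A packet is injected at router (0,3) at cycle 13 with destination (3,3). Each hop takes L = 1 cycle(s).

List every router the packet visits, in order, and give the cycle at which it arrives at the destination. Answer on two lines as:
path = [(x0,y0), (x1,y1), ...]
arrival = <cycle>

#0 — 0,3 | c13
#1 — 1,3 | c14 | E
#2 — 2,3 | c15 | E
#3 — 3,3 | c16 | E

path = [(0,3), (1,3), (2,3), (3,3)]
arrival = 16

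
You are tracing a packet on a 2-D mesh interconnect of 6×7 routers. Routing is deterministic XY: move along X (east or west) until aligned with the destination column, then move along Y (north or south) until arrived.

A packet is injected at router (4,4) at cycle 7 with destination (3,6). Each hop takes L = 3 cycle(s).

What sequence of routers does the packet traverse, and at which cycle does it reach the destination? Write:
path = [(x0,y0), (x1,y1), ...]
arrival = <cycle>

[0] x=4 y=4 t=7
[1] x=3 y=4 t=10 →W
[2] x=3 y=5 t=13 →N
[3] x=3 y=6 t=16 →N

path = [(4,4), (3,4), (3,5), (3,6)]
arrival = 16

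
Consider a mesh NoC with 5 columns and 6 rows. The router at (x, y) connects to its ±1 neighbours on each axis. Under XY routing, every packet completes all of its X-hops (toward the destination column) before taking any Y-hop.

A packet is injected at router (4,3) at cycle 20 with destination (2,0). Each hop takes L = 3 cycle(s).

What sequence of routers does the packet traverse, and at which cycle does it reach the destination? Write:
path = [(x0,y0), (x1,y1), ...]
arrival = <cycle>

  0. router=(4,3) cycle=20 (inject)
  1. router=(3,3) cycle=23 dir=W
  2. router=(2,3) cycle=26 dir=W
  3. router=(2,2) cycle=29 dir=S
  4. router=(2,1) cycle=32 dir=S
  5. router=(2,0) cycle=35 dir=S

path = [(4,3), (3,3), (2,3), (2,2), (2,1), (2,0)]
arrival = 35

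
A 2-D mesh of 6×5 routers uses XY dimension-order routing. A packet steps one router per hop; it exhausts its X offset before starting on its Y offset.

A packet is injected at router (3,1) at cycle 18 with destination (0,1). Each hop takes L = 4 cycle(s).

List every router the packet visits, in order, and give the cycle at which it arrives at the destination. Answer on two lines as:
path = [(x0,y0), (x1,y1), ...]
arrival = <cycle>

src (3,1)  cyc=18
W→(2,1)  cyc=22
W→(1,1)  cyc=26
W→(0,1)  cyc=30

path = [(3,1), (2,1), (1,1), (0,1)]
arrival = 30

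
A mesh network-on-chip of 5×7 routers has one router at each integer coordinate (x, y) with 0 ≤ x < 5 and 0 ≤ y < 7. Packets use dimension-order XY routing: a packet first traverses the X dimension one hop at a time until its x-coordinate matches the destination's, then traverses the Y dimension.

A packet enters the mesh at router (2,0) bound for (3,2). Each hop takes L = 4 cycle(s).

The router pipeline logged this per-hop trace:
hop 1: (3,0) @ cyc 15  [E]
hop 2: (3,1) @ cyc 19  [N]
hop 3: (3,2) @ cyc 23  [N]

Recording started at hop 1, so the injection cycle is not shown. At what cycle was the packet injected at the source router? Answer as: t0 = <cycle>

The first recorded entry is hop 1 at cycle 15.
t0 = cyc[1] − L = 15 − 4 = 11.

t0 = 11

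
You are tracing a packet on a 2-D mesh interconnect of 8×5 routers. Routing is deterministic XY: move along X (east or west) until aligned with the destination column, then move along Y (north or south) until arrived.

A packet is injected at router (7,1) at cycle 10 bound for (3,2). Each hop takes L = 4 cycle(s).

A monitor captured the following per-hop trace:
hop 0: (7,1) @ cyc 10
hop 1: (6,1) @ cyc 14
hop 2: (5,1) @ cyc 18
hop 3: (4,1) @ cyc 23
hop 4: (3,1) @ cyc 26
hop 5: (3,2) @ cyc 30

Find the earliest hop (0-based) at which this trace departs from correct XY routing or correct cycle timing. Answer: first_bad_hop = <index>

first_bad_hop = 3

[1] (-1,+0) / 4c ⇒ ok
[2] (-1,+0) / 4c ⇒ ok
[3] (-1,+0) / 5c ⇒ BAD: Δcyc=5≠L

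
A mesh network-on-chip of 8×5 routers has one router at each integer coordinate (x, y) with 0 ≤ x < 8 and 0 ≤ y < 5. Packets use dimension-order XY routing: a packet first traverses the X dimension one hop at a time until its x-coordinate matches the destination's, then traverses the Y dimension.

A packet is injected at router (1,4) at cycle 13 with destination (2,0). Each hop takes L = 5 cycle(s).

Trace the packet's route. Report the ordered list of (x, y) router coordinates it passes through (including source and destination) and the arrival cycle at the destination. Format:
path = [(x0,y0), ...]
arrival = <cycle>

path = [(1,4), (2,4), (2,3), (2,2), (2,1), (2,0)]
arrival = 38

  0. router=(1,4) cycle=13 (inject)
  1. router=(2,4) cycle=18 dir=E
  2. router=(2,3) cycle=23 dir=S
  3. router=(2,2) cycle=28 dir=S
  4. router=(2,1) cycle=33 dir=S
  5. router=(2,0) cycle=38 dir=S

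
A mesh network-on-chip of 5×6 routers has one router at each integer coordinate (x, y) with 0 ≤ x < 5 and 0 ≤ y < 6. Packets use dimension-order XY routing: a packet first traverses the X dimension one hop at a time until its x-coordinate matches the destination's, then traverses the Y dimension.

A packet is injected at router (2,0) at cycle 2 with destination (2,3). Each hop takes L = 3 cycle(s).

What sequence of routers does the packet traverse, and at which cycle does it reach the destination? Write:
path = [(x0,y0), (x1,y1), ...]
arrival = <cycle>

path = [(2,0), (2,1), (2,2), (2,3)]
arrival = 11

hop 0: (2,0) @ cyc 2
hop 1: (2,1) @ cyc 5  [N]
hop 2: (2,2) @ cyc 8  [N]
hop 3: (2,3) @ cyc 11  [N]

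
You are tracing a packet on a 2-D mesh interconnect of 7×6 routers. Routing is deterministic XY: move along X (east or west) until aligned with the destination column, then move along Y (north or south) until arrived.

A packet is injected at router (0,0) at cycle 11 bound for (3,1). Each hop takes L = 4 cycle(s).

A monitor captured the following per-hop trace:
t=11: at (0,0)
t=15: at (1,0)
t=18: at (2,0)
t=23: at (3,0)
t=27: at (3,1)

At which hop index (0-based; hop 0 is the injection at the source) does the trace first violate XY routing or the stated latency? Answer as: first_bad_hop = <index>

check 1→ d=(1,0) cyc+4: ok
check 2→ d=(1,0) cyc+3: BAD: Δcyc=3≠L

first_bad_hop = 2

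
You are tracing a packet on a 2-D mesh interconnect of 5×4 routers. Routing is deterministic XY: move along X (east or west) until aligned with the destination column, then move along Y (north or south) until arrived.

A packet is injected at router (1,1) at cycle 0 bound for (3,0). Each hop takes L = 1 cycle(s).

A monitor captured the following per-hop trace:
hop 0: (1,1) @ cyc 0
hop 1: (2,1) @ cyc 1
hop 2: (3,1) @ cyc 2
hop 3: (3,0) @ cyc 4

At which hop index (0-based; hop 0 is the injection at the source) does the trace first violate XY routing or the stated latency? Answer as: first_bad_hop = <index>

first_bad_hop = 3

hop 1: step (+1,+0), +1 cyc — ok
hop 2: step (+1,+0), +1 cyc — ok
hop 3: step (+0,-1), +2 cyc — BAD: Δcyc=2≠L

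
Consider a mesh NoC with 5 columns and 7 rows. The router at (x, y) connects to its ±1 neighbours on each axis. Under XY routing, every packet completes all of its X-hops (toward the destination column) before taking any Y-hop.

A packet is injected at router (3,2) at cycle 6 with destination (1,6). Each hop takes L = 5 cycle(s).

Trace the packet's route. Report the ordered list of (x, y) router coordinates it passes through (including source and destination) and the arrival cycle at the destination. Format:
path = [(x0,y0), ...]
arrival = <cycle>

  0. router=(3,2) cycle=6 (inject)
  1. router=(2,2) cycle=11 dir=W
  2. router=(1,2) cycle=16 dir=W
  3. router=(1,3) cycle=21 dir=N
  4. router=(1,4) cycle=26 dir=N
  5. router=(1,5) cycle=31 dir=N
  6. router=(1,6) cycle=36 dir=N

path = [(3,2), (2,2), (1,2), (1,3), (1,4), (1,5), (1,6)]
arrival = 36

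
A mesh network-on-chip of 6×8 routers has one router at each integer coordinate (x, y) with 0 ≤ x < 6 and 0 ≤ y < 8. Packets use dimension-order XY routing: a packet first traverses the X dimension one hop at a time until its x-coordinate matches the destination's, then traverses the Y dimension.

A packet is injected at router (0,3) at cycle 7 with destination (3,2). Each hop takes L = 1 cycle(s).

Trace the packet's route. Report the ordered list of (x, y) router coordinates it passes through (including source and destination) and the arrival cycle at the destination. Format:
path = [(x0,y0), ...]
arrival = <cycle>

path = [(0,3), (1,3), (2,3), (3,3), (3,2)]
arrival = 11

[0] x=0 y=3 t=7
[1] x=1 y=3 t=8 →E
[2] x=2 y=3 t=9 →E
[3] x=3 y=3 t=10 →E
[4] x=3 y=2 t=11 →S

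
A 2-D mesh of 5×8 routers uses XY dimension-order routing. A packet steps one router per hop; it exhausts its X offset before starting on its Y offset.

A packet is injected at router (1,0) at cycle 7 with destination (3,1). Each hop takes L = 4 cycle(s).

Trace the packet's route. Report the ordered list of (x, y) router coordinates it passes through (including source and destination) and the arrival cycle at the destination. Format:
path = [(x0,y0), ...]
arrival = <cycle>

path = [(1,0), (2,0), (3,0), (3,1)]
arrival = 19

#0 — 1,0 | c7
#1 — 2,0 | c11 | E
#2 — 3,0 | c15 | E
#3 — 3,1 | c19 | N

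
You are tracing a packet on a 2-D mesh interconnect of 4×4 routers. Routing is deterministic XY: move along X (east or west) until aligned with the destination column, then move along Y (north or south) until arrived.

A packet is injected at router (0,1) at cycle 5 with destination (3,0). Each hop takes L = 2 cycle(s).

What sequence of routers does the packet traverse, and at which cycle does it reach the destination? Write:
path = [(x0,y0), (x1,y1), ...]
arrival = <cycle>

hop 0: (0,1) @ cyc 5
hop 1: (1,1) @ cyc 7  [E]
hop 2: (2,1) @ cyc 9  [E]
hop 3: (3,1) @ cyc 11  [E]
hop 4: (3,0) @ cyc 13  [S]

path = [(0,1), (1,1), (2,1), (3,1), (3,0)]
arrival = 13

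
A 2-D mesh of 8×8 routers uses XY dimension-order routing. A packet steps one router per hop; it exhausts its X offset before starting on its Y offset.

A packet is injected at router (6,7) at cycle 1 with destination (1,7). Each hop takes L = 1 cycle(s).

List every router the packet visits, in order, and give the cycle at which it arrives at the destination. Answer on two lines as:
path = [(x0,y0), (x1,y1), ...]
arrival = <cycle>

hop 0: (6,7) @ cyc 1
hop 1: (5,7) @ cyc 2  [W]
hop 2: (4,7) @ cyc 3  [W]
hop 3: (3,7) @ cyc 4  [W]
hop 4: (2,7) @ cyc 5  [W]
hop 5: (1,7) @ cyc 6  [W]

path = [(6,7), (5,7), (4,7), (3,7), (2,7), (1,7)]
arrival = 6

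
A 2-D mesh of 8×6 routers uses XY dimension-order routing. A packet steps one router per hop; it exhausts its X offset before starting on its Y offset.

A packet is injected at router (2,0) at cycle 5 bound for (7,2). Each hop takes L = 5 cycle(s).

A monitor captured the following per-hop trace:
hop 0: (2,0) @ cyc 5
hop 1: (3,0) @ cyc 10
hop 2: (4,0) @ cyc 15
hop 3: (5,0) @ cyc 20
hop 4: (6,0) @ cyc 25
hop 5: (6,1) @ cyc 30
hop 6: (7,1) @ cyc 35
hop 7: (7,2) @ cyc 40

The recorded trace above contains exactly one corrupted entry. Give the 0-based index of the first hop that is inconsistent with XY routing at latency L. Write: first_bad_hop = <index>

hop 1: step (+1,+0), +5 cyc — ok
hop 2: step (+1,+0), +5 cyc — ok
hop 3: step (+1,+0), +5 cyc — ok
hop 4: step (+1,+0), +5 cyc — ok
hop 5: step (+0,+1), +5 cyc — BAD: Y-move but x=6≠7

first_bad_hop = 5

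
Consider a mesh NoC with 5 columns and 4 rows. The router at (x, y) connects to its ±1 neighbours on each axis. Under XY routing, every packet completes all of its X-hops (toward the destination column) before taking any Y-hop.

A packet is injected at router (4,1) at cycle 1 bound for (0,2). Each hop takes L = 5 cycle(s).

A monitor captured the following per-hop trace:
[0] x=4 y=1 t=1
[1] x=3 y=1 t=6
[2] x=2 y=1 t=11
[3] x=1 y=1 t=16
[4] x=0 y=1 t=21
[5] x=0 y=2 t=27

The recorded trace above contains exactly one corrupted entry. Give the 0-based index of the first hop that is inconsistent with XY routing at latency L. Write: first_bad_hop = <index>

first_bad_hop = 5

hop 1: step (-1,+0), +5 cyc — ok
hop 2: step (-1,+0), +5 cyc — ok
hop 3: step (-1,+0), +5 cyc — ok
hop 4: step (-1,+0), +5 cyc — ok
hop 5: step (+0,+1), +6 cyc — BAD: Δcyc=6≠L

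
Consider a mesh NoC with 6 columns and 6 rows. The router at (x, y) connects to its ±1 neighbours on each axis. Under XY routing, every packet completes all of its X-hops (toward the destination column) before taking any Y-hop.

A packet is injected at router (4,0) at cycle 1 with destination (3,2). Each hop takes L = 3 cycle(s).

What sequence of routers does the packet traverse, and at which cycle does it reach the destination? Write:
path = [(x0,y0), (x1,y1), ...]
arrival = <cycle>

path = [(4,0), (3,0), (3,1), (3,2)]
arrival = 10

src (4,0)  cyc=1
W→(3,0)  cyc=4
N→(3,1)  cyc=7
N→(3,2)  cyc=10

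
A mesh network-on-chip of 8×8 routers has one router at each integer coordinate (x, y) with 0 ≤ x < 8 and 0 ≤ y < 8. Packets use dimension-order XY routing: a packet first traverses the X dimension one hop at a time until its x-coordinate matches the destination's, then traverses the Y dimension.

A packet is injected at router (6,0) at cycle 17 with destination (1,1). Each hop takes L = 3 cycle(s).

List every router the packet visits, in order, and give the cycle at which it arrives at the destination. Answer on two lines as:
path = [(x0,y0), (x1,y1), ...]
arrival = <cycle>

path = [(6,0), (5,0), (4,0), (3,0), (2,0), (1,0), (1,1)]
arrival = 35

t=17: at (6,0)
t=20: at (5,0) after W
t=23: at (4,0) after W
t=26: at (3,0) after W
t=29: at (2,0) after W
t=32: at (1,0) after W
t=35: at (1,1) after N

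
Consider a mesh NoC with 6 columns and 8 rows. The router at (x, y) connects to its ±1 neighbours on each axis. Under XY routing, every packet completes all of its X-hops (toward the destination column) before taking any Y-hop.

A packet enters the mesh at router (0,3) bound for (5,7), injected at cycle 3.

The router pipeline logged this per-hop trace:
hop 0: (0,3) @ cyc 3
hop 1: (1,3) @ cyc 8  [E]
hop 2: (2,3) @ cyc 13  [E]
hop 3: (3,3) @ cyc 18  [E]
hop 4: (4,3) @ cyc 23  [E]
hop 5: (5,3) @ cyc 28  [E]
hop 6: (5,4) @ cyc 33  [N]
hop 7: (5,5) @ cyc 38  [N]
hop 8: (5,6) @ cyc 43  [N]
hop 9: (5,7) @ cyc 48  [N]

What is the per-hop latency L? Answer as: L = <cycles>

L = 5

Between hops 0 and 1 the cycle counter advances 8 − 3 = 5.
Per-hop latency L = Δcyc = 5.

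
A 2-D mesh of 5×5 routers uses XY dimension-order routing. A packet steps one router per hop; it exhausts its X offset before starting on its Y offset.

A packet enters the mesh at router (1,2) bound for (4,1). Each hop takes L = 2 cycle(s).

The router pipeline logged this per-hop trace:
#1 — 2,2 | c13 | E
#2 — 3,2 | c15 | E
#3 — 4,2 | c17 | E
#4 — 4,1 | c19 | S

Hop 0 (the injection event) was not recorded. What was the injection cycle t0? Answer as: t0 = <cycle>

Hop 1 reached at cycle 13; hop k is at t0 + k·L.
t0 = cyc[1] − L = 13 − 2 = 11.

t0 = 11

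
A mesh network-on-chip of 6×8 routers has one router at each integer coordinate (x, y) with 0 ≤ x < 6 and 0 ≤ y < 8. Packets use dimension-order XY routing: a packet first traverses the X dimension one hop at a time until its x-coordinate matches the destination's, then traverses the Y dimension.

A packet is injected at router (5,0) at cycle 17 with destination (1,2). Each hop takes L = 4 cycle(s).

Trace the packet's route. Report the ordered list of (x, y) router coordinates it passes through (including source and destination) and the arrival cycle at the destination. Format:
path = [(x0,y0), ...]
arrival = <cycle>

path = [(5,0), (4,0), (3,0), (2,0), (1,0), (1,1), (1,2)]
arrival = 41

hop 0: (5,0) @ cyc 17
hop 1: (4,0) @ cyc 21  [W]
hop 2: (3,0) @ cyc 25  [W]
hop 3: (2,0) @ cyc 29  [W]
hop 4: (1,0) @ cyc 33  [W]
hop 5: (1,1) @ cyc 37  [N]
hop 6: (1,2) @ cyc 41  [N]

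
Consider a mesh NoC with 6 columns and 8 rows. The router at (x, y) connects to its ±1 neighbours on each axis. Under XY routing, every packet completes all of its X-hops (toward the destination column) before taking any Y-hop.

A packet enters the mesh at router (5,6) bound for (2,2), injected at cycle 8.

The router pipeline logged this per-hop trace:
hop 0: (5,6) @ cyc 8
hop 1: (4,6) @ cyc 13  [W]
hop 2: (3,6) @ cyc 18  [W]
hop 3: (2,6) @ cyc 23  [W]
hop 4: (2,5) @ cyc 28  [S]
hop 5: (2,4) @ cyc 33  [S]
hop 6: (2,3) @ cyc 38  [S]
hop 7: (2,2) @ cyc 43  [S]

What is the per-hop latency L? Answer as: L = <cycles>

L = 5

cyc[1] − cyc[0] = 13 − 8 = 5.
That increment is L by definition: L = 5.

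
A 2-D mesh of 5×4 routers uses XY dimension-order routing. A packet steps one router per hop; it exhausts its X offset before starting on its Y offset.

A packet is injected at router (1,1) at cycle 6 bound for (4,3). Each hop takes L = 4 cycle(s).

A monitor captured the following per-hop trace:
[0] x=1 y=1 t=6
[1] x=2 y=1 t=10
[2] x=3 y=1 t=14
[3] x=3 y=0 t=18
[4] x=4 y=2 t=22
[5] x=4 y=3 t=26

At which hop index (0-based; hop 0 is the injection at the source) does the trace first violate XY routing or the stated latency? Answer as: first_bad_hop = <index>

first_bad_hop = 3

hop 1: step (+1,+0), +4 cyc — ok
hop 2: step (+1,+0), +4 cyc — ok
hop 3: step (+0,-1), +4 cyc — BAD: Y-move but x=3≠4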